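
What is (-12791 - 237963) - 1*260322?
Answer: -511076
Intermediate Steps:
(-12791 - 237963) - 1*260322 = -250754 - 260322 = -511076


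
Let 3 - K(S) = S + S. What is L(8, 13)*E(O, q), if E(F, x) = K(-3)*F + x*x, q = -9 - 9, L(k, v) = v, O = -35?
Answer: 117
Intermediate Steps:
K(S) = 3 - 2*S (K(S) = 3 - (S + S) = 3 - 2*S)
q = -18
E(F, x) = x² + 9*F (E(F, x) = (3 - 2*(-3))*F + x*x = (3 + 6)*F + x² = 9*F + x² = x² + 9*F)
L(8, 13)*E(O, q) = 13*((-18)² + 9*(-35)) = 13*(324 - 315) = 13*9 = 117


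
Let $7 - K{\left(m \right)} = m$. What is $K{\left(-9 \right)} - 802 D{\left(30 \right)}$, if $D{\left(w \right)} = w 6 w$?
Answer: $-4330784$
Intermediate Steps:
$D{\left(w \right)} = 6 w^{2}$ ($D{\left(w \right)} = 6 w w = 6 w^{2}$)
$K{\left(m \right)} = 7 - m$
$K{\left(-9 \right)} - 802 D{\left(30 \right)} = \left(7 - -9\right) - 802 \cdot 6 \cdot 30^{2} = \left(7 + 9\right) - 802 \cdot 6 \cdot 900 = 16 - 4330800 = -4330784$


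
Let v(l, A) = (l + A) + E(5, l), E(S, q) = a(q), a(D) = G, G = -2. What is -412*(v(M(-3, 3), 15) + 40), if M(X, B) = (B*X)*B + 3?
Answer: -11948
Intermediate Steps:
M(X, B) = 3 + X*B² (M(X, B) = X*B² + 3 = 3 + X*B²)
a(D) = -2
E(S, q) = -2
v(l, A) = -2 + A + l (v(l, A) = (l + A) - 2 = (A + l) - 2 = -2 + A + l)
-412*(v(M(-3, 3), 15) + 40) = -412*((-2 + 15 + (3 - 3*3²)) + 40) = -412*((-2 + 15 + (3 - 3*9)) + 40) = -412*((-2 + 15 + (3 - 27)) + 40) = -412*((-2 + 15 - 24) + 40) = -412*(-11 + 40) = -412*29 = -11948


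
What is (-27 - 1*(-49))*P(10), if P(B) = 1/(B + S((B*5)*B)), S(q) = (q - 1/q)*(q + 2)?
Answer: 5500/62752249 ≈ 8.7646e-5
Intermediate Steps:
S(q) = (2 + q)*(q - 1/q) (S(q) = (q - 1/q)*(2 + q) = (2 + q)*(q - 1/q))
P(B) = 1/(-1 + B + 10*B² + 25*B⁴ - 2/(5*B²)) (P(B) = 1/(B + (-1 + ((B*5)*B)² - 2*1/(5*B²) + 2*((B*5)*B))) = 1/(B + (-1 + ((5*B)*B)² - 2*1/(5*B²) + 2*((5*B)*B))) = 1/(B + (-1 + (5*B²)² - 2*1/(5*B²) + 2*(5*B²))) = 1/(B + (-1 + 25*B⁴ - 2/(5*B²) + 10*B²)) = 1/(B + (-1 + 10*B² + 25*B⁴ - 2/(5*B²))) = 1/(-1 + B + 10*B² + 25*B⁴ - 2/(5*B²)))
(-27 - 1*(-49))*P(10) = (-27 - 1*(-49))*(5*10²/(-2 + 5*10²*(-1 + 10 + 10*10² + 25*10⁴))) = (-27 + 49)*(5*100/(-2 + 5*100*(-1 + 10 + 10*100 + 25*10000))) = 22*(5*100/(-2 + 5*100*(-1 + 10 + 1000 + 250000))) = 22*(5*100/(-2 + 5*100*251009)) = 22*(5*100/(-2 + 125504500)) = 22*(5*100/125504498) = 22*(5*100*(1/125504498)) = 22*(250/62752249) = 5500/62752249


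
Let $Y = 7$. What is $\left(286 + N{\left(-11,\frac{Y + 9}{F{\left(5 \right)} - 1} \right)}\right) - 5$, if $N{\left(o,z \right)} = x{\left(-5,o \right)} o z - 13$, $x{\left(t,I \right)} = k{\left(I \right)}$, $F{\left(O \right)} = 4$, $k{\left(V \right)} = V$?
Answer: $\frac{2740}{3} \approx 913.33$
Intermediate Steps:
$x{\left(t,I \right)} = I$
$N{\left(o,z \right)} = -13 + z o^{2}$ ($N{\left(o,z \right)} = o o z - 13 = o^{2} z - 13 = z o^{2} - 13 = -13 + z o^{2}$)
$\left(286 + N{\left(-11,\frac{Y + 9}{F{\left(5 \right)} - 1} \right)}\right) - 5 = \left(286 - \left(13 - \frac{7 + 9}{4 - 1} \left(-11\right)^{2}\right)\right) - 5 = \left(286 - \left(13 - \frac{16}{3} \cdot 121\right)\right) - 5 = \left(286 - \left(13 - 16 \cdot \frac{1}{3} \cdot 121\right)\right) - 5 = \left(286 + \left(-13 + \frac{16}{3} \cdot 121\right)\right) - 5 = \left(286 + \left(-13 + \frac{1936}{3}\right)\right) - 5 = \left(286 + \frac{1897}{3}\right) - 5 = \frac{2755}{3} - 5 = \frac{2740}{3}$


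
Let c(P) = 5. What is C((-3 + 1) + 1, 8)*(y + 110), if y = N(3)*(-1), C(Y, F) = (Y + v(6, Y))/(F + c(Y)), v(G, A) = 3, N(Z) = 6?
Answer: 16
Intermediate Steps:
C(Y, F) = (3 + Y)/(5 + F) (C(Y, F) = (Y + 3)/(F + 5) = (3 + Y)/(5 + F))
y = -6 (y = 6*(-1) = -6)
C((-3 + 1) + 1, 8)*(y + 110) = ((3 + ((-3 + 1) + 1))/(5 + 8))*(-6 + 110) = ((3 + (-2 + 1))/13)*104 = ((3 - 1)/13)*104 = ((1/13)*2)*104 = (2/13)*104 = 16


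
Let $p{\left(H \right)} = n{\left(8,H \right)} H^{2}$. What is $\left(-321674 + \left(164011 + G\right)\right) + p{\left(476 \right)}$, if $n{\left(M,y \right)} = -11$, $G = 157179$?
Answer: $-2492820$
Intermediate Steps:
$p{\left(H \right)} = - 11 H^{2}$
$\left(-321674 + \left(164011 + G\right)\right) + p{\left(476 \right)} = \left(-321674 + \left(164011 + 157179\right)\right) - 11 \cdot 476^{2} = \left(-321674 + 321190\right) - 2492336 = -484 - 2492336 = -2492820$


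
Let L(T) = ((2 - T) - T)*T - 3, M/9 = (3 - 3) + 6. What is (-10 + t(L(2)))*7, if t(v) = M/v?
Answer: -124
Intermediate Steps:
M = 54 (M = 9*((3 - 3) + 6) = 9*(0 + 6) = 9*6 = 54)
L(T) = -3 + T*(2 - 2*T) (L(T) = (2 - 2*T)*T - 3 = T*(2 - 2*T) - 3 = -3 + T*(2 - 2*T))
t(v) = 54/v
(-10 + t(L(2)))*7 = (-10 + 54/(-3 - 2*2² + 2*2))*7 = (-10 + 54/(-3 - 2*4 + 4))*7 = (-10 + 54/(-3 - 8 + 4))*7 = (-10 + 54/(-7))*7 = (-10 + 54*(-⅐))*7 = (-10 - 54/7)*7 = -124/7*7 = -124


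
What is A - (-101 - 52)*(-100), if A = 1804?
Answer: -13496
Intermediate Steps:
A - (-101 - 52)*(-100) = 1804 - (-101 - 52)*(-100) = 1804 - (-153)*(-100) = 1804 - 1*15300 = 1804 - 15300 = -13496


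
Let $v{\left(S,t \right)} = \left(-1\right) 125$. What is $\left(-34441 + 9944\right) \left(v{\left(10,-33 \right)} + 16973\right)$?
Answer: $-412725456$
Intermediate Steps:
$v{\left(S,t \right)} = -125$
$\left(-34441 + 9944\right) \left(v{\left(10,-33 \right)} + 16973\right) = \left(-34441 + 9944\right) \left(-125 + 16973\right) = \left(-24497\right) 16848 = -412725456$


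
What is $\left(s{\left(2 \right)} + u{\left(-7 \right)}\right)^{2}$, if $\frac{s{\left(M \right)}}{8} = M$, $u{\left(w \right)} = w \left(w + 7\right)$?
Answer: $256$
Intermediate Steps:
$u{\left(w \right)} = w \left(7 + w\right)$
$s{\left(M \right)} = 8 M$
$\left(s{\left(2 \right)} + u{\left(-7 \right)}\right)^{2} = \left(8 \cdot 2 - 7 \left(7 - 7\right)\right)^{2} = \left(16 - 0\right)^{2} = \left(16 + 0\right)^{2} = 16^{2} = 256$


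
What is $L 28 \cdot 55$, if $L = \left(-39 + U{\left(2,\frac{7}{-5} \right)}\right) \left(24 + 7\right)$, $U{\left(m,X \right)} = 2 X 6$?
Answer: $-2663892$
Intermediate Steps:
$U{\left(m,X \right)} = 12 X$
$L = - \frac{8649}{5}$ ($L = \left(-39 + 12 \frac{7}{-5}\right) \left(24 + 7\right) = \left(-39 + 12 \cdot 7 \left(- \frac{1}{5}\right)\right) 31 = \left(-39 + 12 \left(- \frac{7}{5}\right)\right) 31 = \left(-39 - \frac{84}{5}\right) 31 = \left(- \frac{279}{5}\right) 31 = - \frac{8649}{5} \approx -1729.8$)
$L 28 \cdot 55 = \left(- \frac{8649}{5}\right) 28 \cdot 55 = \left(- \frac{242172}{5}\right) 55 = -2663892$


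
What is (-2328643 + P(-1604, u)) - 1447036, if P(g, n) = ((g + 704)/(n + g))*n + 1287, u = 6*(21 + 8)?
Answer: -539722396/143 ≈ -3.7743e+6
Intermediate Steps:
u = 174 (u = 6*29 = 174)
P(g, n) = 1287 + n*(704 + g)/(g + n) (P(g, n) = ((704 + g)/(g + n))*n + 1287 = n*(704 + g)/(g + n) + 1287 = 1287 + n*(704 + g)/(g + n))
(-2328643 + P(-1604, u)) - 1447036 = (-2328643 + (1287*(-1604) + 1991*174 - 1604*174)/(-1604 + 174)) - 1447036 = (-2328643 + (-2064348 + 346434 - 279096)/(-1430)) - 1447036 = (-2328643 - 1/1430*(-1997010)) - 1447036 = (-2328643 + 199701/143) - 1447036 = -332796248/143 - 1447036 = -539722396/143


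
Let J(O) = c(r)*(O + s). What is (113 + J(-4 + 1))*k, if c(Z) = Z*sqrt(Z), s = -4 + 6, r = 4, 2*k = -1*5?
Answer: -525/2 ≈ -262.50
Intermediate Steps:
k = -5/2 (k = (-1*5)/2 = (1/2)*(-5) = -5/2 ≈ -2.5000)
s = 2
c(Z) = Z**(3/2)
J(O) = 16 + 8*O (J(O) = 4**(3/2)*(O + 2) = 8*(2 + O) = 16 + 8*O)
(113 + J(-4 + 1))*k = (113 + (16 + 8*(-4 + 1)))*(-5/2) = (113 + (16 + 8*(-3)))*(-5/2) = (113 + (16 - 24))*(-5/2) = (113 - 8)*(-5/2) = 105*(-5/2) = -525/2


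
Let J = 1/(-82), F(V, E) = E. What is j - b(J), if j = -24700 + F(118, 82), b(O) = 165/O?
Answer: -11088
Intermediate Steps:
J = -1/82 ≈ -0.012195
j = -24618 (j = -24700 + 82 = -24618)
j - b(J) = -24618 - 165/(-1/82) = -24618 - 165*(-82) = -24618 - 1*(-13530) = -24618 + 13530 = -11088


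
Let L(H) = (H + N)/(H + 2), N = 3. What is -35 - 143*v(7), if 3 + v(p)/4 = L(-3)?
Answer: 1681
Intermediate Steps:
L(H) = (3 + H)/(2 + H) (L(H) = (H + 3)/(H + 2) = (3 + H)/(2 + H))
v(p) = -12 (v(p) = -12 + 4*((3 - 3)/(2 - 3)) = -12 + 4*(0/(-1)) = -12 + 4*(-1*0) = -12 + 4*0 = -12 + 0 = -12)
-35 - 143*v(7) = -35 - 143*(-12) = -35 + 1716 = 1681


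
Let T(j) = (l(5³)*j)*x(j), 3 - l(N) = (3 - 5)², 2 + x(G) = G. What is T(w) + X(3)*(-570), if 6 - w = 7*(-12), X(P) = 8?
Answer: -12480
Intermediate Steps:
x(G) = -2 + G
w = 90 (w = 6 - 7*(-12) = 6 - 1*(-84) = 6 + 84 = 90)
l(N) = -1 (l(N) = 3 - (3 - 5)² = 3 - 1*(-2)² = 3 - 1*4 = 3 - 4 = -1)
T(j) = -j*(-2 + j) (T(j) = (-j)*(-2 + j) = -j*(-2 + j))
T(w) + X(3)*(-570) = 90*(2 - 1*90) + 8*(-570) = 90*(2 - 90) - 4560 = 90*(-88) - 4560 = -7920 - 4560 = -12480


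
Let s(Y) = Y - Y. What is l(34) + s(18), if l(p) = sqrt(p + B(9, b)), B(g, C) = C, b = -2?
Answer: 4*sqrt(2) ≈ 5.6569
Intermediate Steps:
s(Y) = 0
l(p) = sqrt(-2 + p) (l(p) = sqrt(p - 2) = sqrt(-2 + p))
l(34) + s(18) = sqrt(-2 + 34) + 0 = sqrt(32) + 0 = 4*sqrt(2) + 0 = 4*sqrt(2)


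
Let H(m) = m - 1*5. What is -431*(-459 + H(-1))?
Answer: 200415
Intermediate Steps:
H(m) = -5 + m (H(m) = m - 5 = -5 + m)
-431*(-459 + H(-1)) = -431*(-459 + (-5 - 1)) = -431*(-459 - 6) = -431*(-465) = 200415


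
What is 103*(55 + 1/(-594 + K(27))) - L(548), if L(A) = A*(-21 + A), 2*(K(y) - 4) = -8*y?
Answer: -197625541/698 ≈ -2.8313e+5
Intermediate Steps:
K(y) = 4 - 4*y (K(y) = 4 + (-8*y)/2 = 4 - 4*y)
103*(55 + 1/(-594 + K(27))) - L(548) = 103*(55 + 1/(-594 + (4 - 4*27))) - 548*(-21 + 548) = 103*(55 + 1/(-594 + (4 - 108))) - 548*527 = 103*(55 + 1/(-594 - 104)) - 1*288796 = 103*(55 + 1/(-698)) - 288796 = 103*(55 - 1/698) - 288796 = 103*(38389/698) - 288796 = 3954067/698 - 288796 = -197625541/698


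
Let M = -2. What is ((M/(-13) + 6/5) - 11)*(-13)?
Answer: 627/5 ≈ 125.40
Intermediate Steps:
((M/(-13) + 6/5) - 11)*(-13) = ((-2/(-13) + 6/5) - 11)*(-13) = ((-2*(-1/13) + 6*(⅕)) - 11)*(-13) = ((2/13 + 6/5) - 11)*(-13) = (88/65 - 11)*(-13) = -627/65*(-13) = 627/5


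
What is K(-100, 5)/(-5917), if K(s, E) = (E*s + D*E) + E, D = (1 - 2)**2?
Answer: 490/5917 ≈ 0.082812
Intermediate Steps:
D = 1 (D = (-1)**2 = 1)
K(s, E) = 2*E + E*s (K(s, E) = (E*s + 1*E) + E = (E*s + E) + E = (E + E*s) + E = 2*E + E*s)
K(-100, 5)/(-5917) = (5*(2 - 100))/(-5917) = (5*(-98))*(-1/5917) = -490*(-1/5917) = 490/5917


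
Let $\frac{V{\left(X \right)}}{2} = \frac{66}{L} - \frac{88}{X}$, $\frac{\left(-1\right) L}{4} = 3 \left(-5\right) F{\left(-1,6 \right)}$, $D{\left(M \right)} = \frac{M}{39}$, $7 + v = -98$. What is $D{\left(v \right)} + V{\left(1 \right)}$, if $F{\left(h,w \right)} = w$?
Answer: $- \frac{69547}{390} \approx -178.33$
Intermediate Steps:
$v = -105$ ($v = -7 - 98 = -105$)
$D{\left(M \right)} = \frac{M}{39}$ ($D{\left(M \right)} = M \frac{1}{39} = \frac{M}{39}$)
$L = 360$ ($L = - 4 \cdot 3 \left(-5\right) 6 = - 4 \left(\left(-15\right) 6\right) = \left(-4\right) \left(-90\right) = 360$)
$V{\left(X \right)} = \frac{11}{30} - \frac{176}{X}$ ($V{\left(X \right)} = 2 \left(\frac{66}{360} - \frac{88}{X}\right) = 2 \left(66 \cdot \frac{1}{360} - \frac{88}{X}\right) = 2 \left(\frac{11}{60} - \frac{88}{X}\right) = \frac{11}{30} - \frac{176}{X}$)
$D{\left(v \right)} + V{\left(1 \right)} = \frac{1}{39} \left(-105\right) + \left(\frac{11}{30} - \frac{176}{1}\right) = - \frac{35}{13} + \left(\frac{11}{30} - 176\right) = - \frac{35}{13} - \frac{5269}{30} = - \frac{69547}{390}$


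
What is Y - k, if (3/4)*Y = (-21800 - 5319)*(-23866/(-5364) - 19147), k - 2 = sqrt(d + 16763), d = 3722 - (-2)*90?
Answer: 2784596322352/4023 - sqrt(20665) ≈ 6.9217e+8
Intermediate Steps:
d = 3902 (d = 3722 - 1*(-180) = 3722 + 180 = 3902)
k = 2 + sqrt(20665) (k = 2 + sqrt(3902 + 16763) = 2 + sqrt(20665) ≈ 145.75)
Y = 2784596330398/4023 (Y = 4*((-21800 - 5319)*(-23866/(-5364) - 19147))/3 = 4*(-27119*(-23866*(-1/5364) - 19147))/3 = 4*(-27119*(11933/2682 - 19147))/3 = 4*(-27119*(-51340321/2682))/3 = (4/3)*(1392298165199/2682) = 2784596330398/4023 ≈ 6.9217e+8)
Y - k = 2784596330398/4023 - (2 + sqrt(20665)) = 2784596330398/4023 + (-2 - sqrt(20665)) = 2784596322352/4023 - sqrt(20665)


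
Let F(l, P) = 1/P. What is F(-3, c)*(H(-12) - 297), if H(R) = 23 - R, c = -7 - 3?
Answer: 131/5 ≈ 26.200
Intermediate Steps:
c = -10
F(-3, c)*(H(-12) - 297) = ((23 - 1*(-12)) - 297)/(-10) = -((23 + 12) - 297)/10 = -(35 - 297)/10 = -⅒*(-262) = 131/5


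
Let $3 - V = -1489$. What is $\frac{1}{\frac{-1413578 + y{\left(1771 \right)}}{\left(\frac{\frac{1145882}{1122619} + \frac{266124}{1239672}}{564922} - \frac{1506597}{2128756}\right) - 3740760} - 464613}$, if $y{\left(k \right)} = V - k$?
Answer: $- \frac{4658157969102936611670784323}{2164238987902578692436025151268646} \approx -2.1523 \cdot 10^{-6}$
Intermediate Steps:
$V = 1492$ ($V = 3 - -1489 = 3 + 1489 = 1492$)
$y{\left(k \right)} = 1492 - k$
$\frac{1}{\frac{-1413578 + y{\left(1771 \right)}}{\left(\frac{\frac{1145882}{1122619} + \frac{266124}{1239672}}{564922} - \frac{1506597}{2128756}\right) - 3740760} - 464613} = \frac{1}{\frac{-1413578 + \left(1492 - 1771\right)}{\left(\frac{\frac{1145882}{1122619} + \frac{266124}{1239672}}{564922} - \frac{1506597}{2128756}\right) - 3740760} - 464613} = \frac{1}{\frac{-1413578 + \left(1492 - 1771\right)}{\left(\left(1145882 \cdot \frac{1}{1122619} + 266124 \cdot \frac{1}{1239672}\right) \frac{1}{564922} - \frac{1506597}{2128756}\right) - 3740760} - 464613} = \frac{1}{\frac{-1413578 - 279}{\left(\left(\frac{1145882}{1122619} + \frac{22177}{103306}\right) \frac{1}{564922} - \frac{1506597}{2128756}\right) - 3740760} - 464613} = \frac{1}{- \frac{1413857}{\left(\frac{143272807455}{115973278414} \cdot \frac{1}{564922} - \frac{1506597}{2128756}\right) - 3740760} - 464613} = \frac{1}{- \frac{1413857}{\left(\frac{143272807455}{65515856388193708} - \frac{1506597}{2128756}\right) - 3740760} - 464613} = \frac{1}{- \frac{1413857}{- \frac{881300782982455082283}{1245243503406300759529} - 3740760} - 464613} = \frac{1}{- \frac{1413857}{- \frac{4658157969102936611670784323}{1245243503406300759529}} - 464613} = \frac{1}{\left(-1413857\right) \left(- \frac{1245243503406300759529}{4658157969102936611670784323}\right) - 464613} = \frac{1}{\frac{1760596243995522172965393353}{4658157969102936611670784323} - 464613} = \frac{1}{- \frac{2164238987902578692436025151268646}{4658157969102936611670784323}} = - \frac{4658157969102936611670784323}{2164238987902578692436025151268646}$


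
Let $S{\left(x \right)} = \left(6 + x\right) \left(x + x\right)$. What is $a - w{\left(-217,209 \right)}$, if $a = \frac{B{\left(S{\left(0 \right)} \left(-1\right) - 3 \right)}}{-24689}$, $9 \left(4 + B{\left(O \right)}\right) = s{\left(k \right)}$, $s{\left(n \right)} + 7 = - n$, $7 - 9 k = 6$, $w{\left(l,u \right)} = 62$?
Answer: $- \frac{123987770}{1999809} \approx -62.0$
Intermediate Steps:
$S{\left(x \right)} = 2 x \left(6 + x\right)$ ($S{\left(x \right)} = \left(6 + x\right) 2 x = 2 x \left(6 + x\right)$)
$k = \frac{1}{9}$ ($k = \frac{7}{9} - \frac{2}{3} = \frac{1}{9} \approx 0.11111$)
$s{\left(n \right)} = -7 - n$
$B{\left(O \right)} = - \frac{388}{81}$ ($B{\left(O \right)} = -4 + \frac{-7 - \frac{1}{9}}{9} = -4 + \frac{1}{9} \left(- \frac{64}{9}\right) = -4 - \frac{64}{81} = - \frac{388}{81}$)
$a = \frac{388}{1999809}$ ($a = - \frac{388}{81 \left(-24689\right)} = \left(- \frac{388}{81}\right) \left(- \frac{1}{24689}\right) = \frac{388}{1999809} \approx 0.00019402$)
$a - w{\left(-217,209 \right)} = \frac{388}{1999809} - 62 = - \frac{123987770}{1999809}$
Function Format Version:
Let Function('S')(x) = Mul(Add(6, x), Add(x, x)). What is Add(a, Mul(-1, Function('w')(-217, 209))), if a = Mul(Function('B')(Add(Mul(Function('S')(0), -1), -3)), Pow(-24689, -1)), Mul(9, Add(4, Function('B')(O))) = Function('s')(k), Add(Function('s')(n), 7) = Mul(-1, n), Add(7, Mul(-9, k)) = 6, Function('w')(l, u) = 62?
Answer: Rational(-123987770, 1999809) ≈ -62.000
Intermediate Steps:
Function('S')(x) = Mul(2, x, Add(6, x)) (Function('S')(x) = Mul(Add(6, x), Mul(2, x)) = Mul(2, x, Add(6, x)))
k = Rational(1, 9) (k = Add(Rational(7, 9), Mul(Rational(-1, 9), 6)) = Add(Rational(7, 9), Rational(-2, 3)) = Rational(1, 9) ≈ 0.11111)
Function('s')(n) = Add(-7, Mul(-1, n))
Function('B')(O) = Rational(-388, 81) (Function('B')(O) = Add(-4, Mul(Rational(1, 9), Add(-7, Mul(-1, Rational(1, 9))))) = Add(-4, Mul(Rational(1, 9), Add(-7, Rational(-1, 9)))) = Add(-4, Mul(Rational(1, 9), Rational(-64, 9))) = Add(-4, Rational(-64, 81)) = Rational(-388, 81))
a = Rational(388, 1999809) (a = Mul(Rational(-388, 81), Pow(-24689, -1)) = Mul(Rational(-388, 81), Rational(-1, 24689)) = Rational(388, 1999809) ≈ 0.00019402)
Add(a, Mul(-1, Function('w')(-217, 209))) = Add(Rational(388, 1999809), Mul(-1, 62)) = Add(Rational(388, 1999809), -62) = Rational(-123987770, 1999809)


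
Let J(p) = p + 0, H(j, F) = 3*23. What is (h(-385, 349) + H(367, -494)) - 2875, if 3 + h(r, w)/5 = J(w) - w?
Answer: -2821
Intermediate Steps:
H(j, F) = 69
J(p) = p
h(r, w) = -15 (h(r, w) = -15 + 5*(w - w) = -15 + 5*0 = -15 + 0 = -15)
(h(-385, 349) + H(367, -494)) - 2875 = (-15 + 69) - 2875 = 54 - 2875 = -2821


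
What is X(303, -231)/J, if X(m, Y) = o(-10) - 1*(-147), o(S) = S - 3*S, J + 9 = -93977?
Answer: -167/93986 ≈ -0.0017769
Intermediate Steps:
J = -93986 (J = -9 - 93977 = -93986)
o(S) = -2*S
X(m, Y) = 167 (X(m, Y) = -2*(-10) - 1*(-147) = 20 + 147 = 167)
X(303, -231)/J = 167/(-93986) = 167*(-1/93986) = -167/93986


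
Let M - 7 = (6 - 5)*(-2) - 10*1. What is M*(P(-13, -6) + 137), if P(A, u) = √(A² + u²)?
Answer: -685 - 5*√205 ≈ -756.59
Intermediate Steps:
M = -5 (M = 7 + ((6 - 5)*(-2) - 10*1) = 7 + (1*(-2) - 10) = 7 + (-2 - 10) = 7 - 12 = -5)
M*(P(-13, -6) + 137) = -5*(√((-13)² + (-6)²) + 137) = -5*(√(169 + 36) + 137) = -5*(√205 + 137) = -5*(137 + √205) = -685 - 5*√205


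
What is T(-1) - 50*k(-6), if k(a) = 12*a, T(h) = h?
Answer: 3599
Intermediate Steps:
T(-1) - 50*k(-6) = -1 - 600*(-6) = -1 - 50*(-72) = -1 + 3600 = 3599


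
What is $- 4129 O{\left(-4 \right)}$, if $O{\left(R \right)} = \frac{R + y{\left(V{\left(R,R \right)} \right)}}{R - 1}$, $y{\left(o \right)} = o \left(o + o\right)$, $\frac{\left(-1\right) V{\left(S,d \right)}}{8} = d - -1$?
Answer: $\frac{4740092}{5} \approx 9.4802 \cdot 10^{5}$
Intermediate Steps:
$V{\left(S,d \right)} = -8 - 8 d$ ($V{\left(S,d \right)} = - 8 \left(d - -1\right) = - 8 \left(d + 1\right) = - 8 \left(1 + d\right) = -8 - 8 d$)
$y{\left(o \right)} = 2 o^{2}$ ($y{\left(o \right)} = o 2 o = 2 o^{2}$)
$O{\left(R \right)} = \frac{R + 2 \left(-8 - 8 R\right)^{2}}{-1 + R}$ ($O{\left(R \right)} = \frac{R + 2 \left(-8 - 8 R\right)^{2}}{R - 1} = \frac{R + 2 \left(-8 - 8 R\right)^{2}}{-1 + R}$)
$- 4129 O{\left(-4 \right)} = - 4129 \frac{-4 + 128 \left(1 - 4\right)^{2}}{-1 - 4} = - 4129 \frac{-4 + 128 \left(-3\right)^{2}}{-5} = - 4129 \left(- \frac{-4 + 128 \cdot 9}{5}\right) = - 4129 \left(- \frac{-4 + 1152}{5}\right) = - 4129 \left(\left(- \frac{1}{5}\right) 1148\right) = \left(-4129\right) \left(- \frac{1148}{5}\right) = \frac{4740092}{5}$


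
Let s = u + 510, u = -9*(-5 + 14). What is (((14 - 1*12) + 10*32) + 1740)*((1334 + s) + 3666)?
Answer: 11194598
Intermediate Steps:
u = -81 (u = -9*9 = -81)
s = 429 (s = -81 + 510 = 429)
(((14 - 1*12) + 10*32) + 1740)*((1334 + s) + 3666) = (((14 - 1*12) + 10*32) + 1740)*((1334 + 429) + 3666) = (((14 - 12) + 320) + 1740)*(1763 + 3666) = ((2 + 320) + 1740)*5429 = (322 + 1740)*5429 = 2062*5429 = 11194598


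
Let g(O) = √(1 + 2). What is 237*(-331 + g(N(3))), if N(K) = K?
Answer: -78447 + 237*√3 ≈ -78037.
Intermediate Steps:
g(O) = √3
237*(-331 + g(N(3))) = 237*(-331 + √3) = -78447 + 237*√3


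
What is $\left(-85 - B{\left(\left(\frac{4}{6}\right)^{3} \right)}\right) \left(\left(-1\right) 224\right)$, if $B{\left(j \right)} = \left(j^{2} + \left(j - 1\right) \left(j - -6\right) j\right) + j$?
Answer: $\frac{370669600}{19683} \approx 18832.0$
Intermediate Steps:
$B{\left(j \right)} = j + j^{2} + j \left(-1 + j\right) \left(6 + j\right)$ ($B{\left(j \right)} = \left(j^{2} + \left(-1 + j\right) \left(j + 6\right) j\right) + j = \left(j^{2} + \left(-1 + j\right) \left(6 + j\right) j\right) + j = \left(j^{2} + j \left(-1 + j\right) \left(6 + j\right)\right) + j = j + j^{2} + j \left(-1 + j\right) \left(6 + j\right)$)
$\left(-85 - B{\left(\left(\frac{4}{6}\right)^{3} \right)}\right) \left(\left(-1\right) 224\right) = \left(-85 - \left(\frac{4}{6}\right)^{3} \left(-5 + \left(\left(\frac{4}{6}\right)^{3}\right)^{2} + 6 \left(\frac{4}{6}\right)^{3}\right)\right) \left(\left(-1\right) 224\right) = \left(-85 - \left(4 \cdot \frac{1}{6}\right)^{3} \left(-5 + \left(\left(4 \cdot \frac{1}{6}\right)^{3}\right)^{2} + 6 \left(4 \cdot \frac{1}{6}\right)^{3}\right)\right) \left(-224\right) = \left(-85 - \left(\frac{2}{3}\right)^{3} \left(-5 + \left(\left(\frac{2}{3}\right)^{3}\right)^{2} + 6 \left(\frac{2}{3}\right)^{3}\right)\right) \left(-224\right) = \left(-85 - \frac{8 \left(-5 + \left(\frac{8}{27}\right)^{2} + 6 \cdot \frac{8}{27}\right)}{27}\right) \left(-224\right) = \left(-85 - \frac{8 \left(-5 + \frac{64}{729} + \frac{16}{9}\right)}{27}\right) \left(-224\right) = \left(-85 - \frac{8}{27} \left(- \frac{2285}{729}\right)\right) \left(-224\right) = \left(-85 - - \frac{18280}{19683}\right) \left(-224\right) = \left(-85 + \frac{18280}{19683}\right) \left(-224\right) = \left(- \frac{1654775}{19683}\right) \left(-224\right) = \frac{370669600}{19683}$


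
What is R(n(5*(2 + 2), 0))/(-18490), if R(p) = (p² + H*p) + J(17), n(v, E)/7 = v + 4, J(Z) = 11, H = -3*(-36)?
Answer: -46379/18490 ≈ -2.5083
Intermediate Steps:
H = 108
n(v, E) = 28 + 7*v (n(v, E) = 7*(v + 4) = 7*(4 + v) = 28 + 7*v)
R(p) = 11 + p² + 108*p (R(p) = (p² + 108*p) + 11 = 11 + p² + 108*p)
R(n(5*(2 + 2), 0))/(-18490) = (11 + (28 + 7*(5*(2 + 2)))² + 108*(28 + 7*(5*(2 + 2))))/(-18490) = (11 + (28 + 7*(5*4))² + 108*(28 + 7*(5*4)))*(-1/18490) = (11 + (28 + 7*20)² + 108*(28 + 7*20))*(-1/18490) = (11 + (28 + 140)² + 108*(28 + 140))*(-1/18490) = (11 + 168² + 108*168)*(-1/18490) = (11 + 28224 + 18144)*(-1/18490) = 46379*(-1/18490) = -46379/18490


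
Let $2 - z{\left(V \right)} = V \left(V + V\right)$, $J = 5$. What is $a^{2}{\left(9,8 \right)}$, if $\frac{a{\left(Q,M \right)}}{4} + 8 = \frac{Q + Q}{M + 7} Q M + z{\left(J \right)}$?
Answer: $\frac{369664}{25} \approx 14787.0$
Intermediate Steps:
$z{\left(V \right)} = 2 - 2 V^{2}$ ($z{\left(V \right)} = 2 - V \left(V + V\right) = 2 - V 2 V = 2 - 2 V^{2}$)
$a{\left(Q,M \right)} = -224 + \frac{8 M Q^{2}}{7 + M}$ ($a{\left(Q,M \right)} = -32 + 4 \left(\frac{Q + Q}{M + 7} Q M + \left(2 - 2 \cdot 5^{2}\right)\right) = -32 + 4 \left(\frac{2 Q}{7 + M} Q M + \left(2 - 50\right)\right) = -32 + 4 \left(\frac{2 Q^{2}}{7 + M} M - 48\right) = -32 + 4 \left(\frac{2 M Q^{2}}{7 + M} - 48\right) = -32 + 4 \left(-48 + \frac{2 M Q^{2}}{7 + M}\right) = -32 + \left(-192 + \frac{8 M Q^{2}}{7 + M}\right) = -224 + \frac{8 M Q^{2}}{7 + M}$)
$a^{2}{\left(9,8 \right)} = \left(\frac{8 \left(-196 - 224 + 8 \cdot 9^{2}\right)}{7 + 8}\right)^{2} = \left(\frac{8 \left(-196 - 224 + 8 \cdot 81\right)}{15}\right)^{2} = \left(8 \cdot \frac{1}{15} \left(-196 - 224 + 648\right)\right)^{2} = \left(8 \cdot \frac{1}{15} \cdot 228\right)^{2} = \left(\frac{608}{5}\right)^{2} = \frac{369664}{25}$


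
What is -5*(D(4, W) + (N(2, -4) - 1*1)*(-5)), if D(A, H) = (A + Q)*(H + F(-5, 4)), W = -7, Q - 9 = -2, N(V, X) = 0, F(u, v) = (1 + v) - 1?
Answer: 140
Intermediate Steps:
F(u, v) = v
Q = 7 (Q = 9 - 2 = 7)
D(A, H) = (4 + H)*(7 + A) (D(A, H) = (A + 7)*(H + 4) = (7 + A)*(4 + H) = (4 + H)*(7 + A))
-5*(D(4, W) + (N(2, -4) - 1*1)*(-5)) = -5*((28 + 4*4 + 7*(-7) + 4*(-7)) + (0 - 1*1)*(-5)) = -5*((28 + 16 - 49 - 28) + (0 - 1)*(-5)) = -5*(-33 - 1*(-5)) = -5*(-33 + 5) = -5*(-28) = 140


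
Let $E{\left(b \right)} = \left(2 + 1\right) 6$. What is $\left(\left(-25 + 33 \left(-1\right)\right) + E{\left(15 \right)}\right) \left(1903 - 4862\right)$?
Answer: $118360$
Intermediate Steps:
$E{\left(b \right)} = 18$ ($E{\left(b \right)} = 3 \cdot 6 = 18$)
$\left(\left(-25 + 33 \left(-1\right)\right) + E{\left(15 \right)}\right) \left(1903 - 4862\right) = \left(\left(-25 + 33 \left(-1\right)\right) + 18\right) \left(1903 - 4862\right) = \left(\left(-25 - 33\right) + 18\right) \left(-2959\right) = \left(-58 + 18\right) \left(-2959\right) = \left(-40\right) \left(-2959\right) = 118360$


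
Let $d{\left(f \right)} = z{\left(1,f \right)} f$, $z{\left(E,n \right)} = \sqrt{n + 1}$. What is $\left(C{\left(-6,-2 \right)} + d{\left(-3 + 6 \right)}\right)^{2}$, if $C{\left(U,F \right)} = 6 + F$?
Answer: $100$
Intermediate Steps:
$z{\left(E,n \right)} = \sqrt{1 + n}$
$d{\left(f \right)} = f \sqrt{1 + f}$ ($d{\left(f \right)} = \sqrt{1 + f} f = f \sqrt{1 + f}$)
$\left(C{\left(-6,-2 \right)} + d{\left(-3 + 6 \right)}\right)^{2} = \left(\left(6 - 2\right) + \left(-3 + 6\right) \sqrt{1 + \left(-3 + 6\right)}\right)^{2} = \left(4 + 3 \sqrt{1 + 3}\right)^{2} = \left(4 + 3 \sqrt{4}\right)^{2} = \left(4 + 3 \cdot 2\right)^{2} = \left(4 + 6\right)^{2} = 10^{2} = 100$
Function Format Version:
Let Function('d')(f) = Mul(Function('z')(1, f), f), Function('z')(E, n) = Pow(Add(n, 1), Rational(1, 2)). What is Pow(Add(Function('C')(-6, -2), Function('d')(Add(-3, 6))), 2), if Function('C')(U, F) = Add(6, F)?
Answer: 100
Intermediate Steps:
Function('z')(E, n) = Pow(Add(1, n), Rational(1, 2))
Function('d')(f) = Mul(f, Pow(Add(1, f), Rational(1, 2))) (Function('d')(f) = Mul(Pow(Add(1, f), Rational(1, 2)), f) = Mul(f, Pow(Add(1, f), Rational(1, 2))))
Pow(Add(Function('C')(-6, -2), Function('d')(Add(-3, 6))), 2) = Pow(Add(Add(6, -2), Mul(Add(-3, 6), Pow(Add(1, Add(-3, 6)), Rational(1, 2)))), 2) = Pow(Add(4, Mul(3, Pow(Add(1, 3), Rational(1, 2)))), 2) = Pow(Add(4, Mul(3, Pow(4, Rational(1, 2)))), 2) = Pow(Add(4, Mul(3, 2)), 2) = Pow(Add(4, 6), 2) = Pow(10, 2) = 100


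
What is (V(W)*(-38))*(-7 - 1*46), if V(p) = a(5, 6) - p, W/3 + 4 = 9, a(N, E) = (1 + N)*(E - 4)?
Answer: -6042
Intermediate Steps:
a(N, E) = (1 + N)*(-4 + E)
W = 15 (W = -12 + 3*9 = -12 + 27 = 15)
V(p) = 12 - p (V(p) = (-4 + 6 - 4*5 + 6*5) - p = (-4 + 6 - 20 + 30) - p = 12 - p)
(V(W)*(-38))*(-7 - 1*46) = ((12 - 1*15)*(-38))*(-7 - 1*46) = ((12 - 15)*(-38))*(-7 - 46) = -3*(-38)*(-53) = 114*(-53) = -6042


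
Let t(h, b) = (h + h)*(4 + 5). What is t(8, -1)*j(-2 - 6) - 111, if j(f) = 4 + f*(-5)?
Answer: 6225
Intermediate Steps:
j(f) = 4 - 5*f
t(h, b) = 18*h (t(h, b) = (2*h)*9 = 18*h)
t(8, -1)*j(-2 - 6) - 111 = (18*8)*(4 - 5*(-2 - 6)) - 111 = 144*(4 - 5*(-8)) - 111 = 144*(4 + 40) - 111 = 144*44 - 111 = 6336 - 111 = 6225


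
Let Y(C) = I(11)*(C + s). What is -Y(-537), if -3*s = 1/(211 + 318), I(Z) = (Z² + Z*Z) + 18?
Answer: 221577200/1587 ≈ 1.3962e+5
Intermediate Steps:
I(Z) = 18 + 2*Z² (I(Z) = (Z² + Z²) + 18 = 2*Z² + 18 = 18 + 2*Z²)
s = -1/1587 (s = -1/(3*(211 + 318)) = -⅓/529 = -⅓*1/529 = -1/1587 ≈ -0.00063012)
Y(C) = -260/1587 + 260*C (Y(C) = (18 + 2*11²)*(C - 1/1587) = (18 + 2*121)*(-1/1587 + C) = (18 + 242)*(-1/1587 + C) = 260*(-1/1587 + C) = -260/1587 + 260*C)
-Y(-537) = -(-260/1587 + 260*(-537)) = -(-260/1587 - 139620) = -1*(-221577200/1587) = 221577200/1587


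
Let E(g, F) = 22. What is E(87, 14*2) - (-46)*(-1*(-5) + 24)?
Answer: 1356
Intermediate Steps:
E(87, 14*2) - (-46)*(-1*(-5) + 24) = 22 - (-46)*(-1*(-5) + 24) = 22 - (-46)*(5 + 24) = 22 - (-46)*29 = 22 - 1*(-1334) = 22 + 1334 = 1356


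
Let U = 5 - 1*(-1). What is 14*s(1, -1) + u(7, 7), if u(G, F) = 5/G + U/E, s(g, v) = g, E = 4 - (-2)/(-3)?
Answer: 578/35 ≈ 16.514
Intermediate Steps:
E = 10/3 (E = 4 - (-2)*(-1)/3 = 4 - 1*⅔ = 4 - ⅔ = 10/3 ≈ 3.3333)
U = 6 (U = 5 + 1 = 6)
u(G, F) = 9/5 + 5/G (u(G, F) = 5/G + 6/(10/3) = 5/G + 6*(3/10) = 5/G + 9/5 = 9/5 + 5/G)
14*s(1, -1) + u(7, 7) = 14*1 + (9/5 + 5/7) = 14 + (9/5 + 5*(⅐)) = 14 + (9/5 + 5/7) = 14 + 88/35 = 578/35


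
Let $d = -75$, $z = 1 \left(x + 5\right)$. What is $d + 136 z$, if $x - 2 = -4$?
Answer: $333$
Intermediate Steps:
$x = -2$ ($x = 2 - 4 = -2$)
$z = 3$ ($z = 1 \left(-2 + 5\right) = 1 \cdot 3 = 3$)
$d + 136 z = -75 + 136 \cdot 3 = -75 + 408 = 333$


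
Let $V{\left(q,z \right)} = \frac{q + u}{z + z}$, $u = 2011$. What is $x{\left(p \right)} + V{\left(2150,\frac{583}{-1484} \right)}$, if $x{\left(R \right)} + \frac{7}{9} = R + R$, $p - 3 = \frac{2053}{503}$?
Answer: $- \frac{263049313}{49797} \approx -5282.4$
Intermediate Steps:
$p = \frac{3562}{503}$ ($p = 3 + \frac{2053}{503} = \frac{3562}{503} \approx 7.0815$)
$V{\left(q,z \right)} = \frac{2011 + q}{2 z}$ ($V{\left(q,z \right)} = \frac{q + 2011}{z + z} = \frac{2011 + q}{2 z}$)
$x{\left(R \right)} = - \frac{7}{9} + 2 R$ ($x{\left(R \right)} = - \frac{7}{9} + \left(R + R\right) = - \frac{7}{9} + 2 R$)
$x{\left(p \right)} + V{\left(2150,\frac{583}{-1484} \right)} = \left(- \frac{7}{9} + 2 \cdot \frac{3562}{503}\right) + \frac{2011 + 2150}{2 \frac{583}{-1484}} = \left(- \frac{7}{9} + \frac{7124}{503}\right) + \frac{1}{2} \frac{1}{583 \left(- \frac{1}{1484}\right)} 4161 = \frac{60595}{4527} + \frac{1}{2} \frac{1}{- \frac{11}{28}} \cdot 4161 = \frac{60595}{4527} + \frac{1}{2} \left(- \frac{28}{11}\right) 4161 = \frac{60595}{4527} - \frac{58254}{11} = - \frac{263049313}{49797}$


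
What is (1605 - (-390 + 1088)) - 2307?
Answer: -1400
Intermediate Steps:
(1605 - (-390 + 1088)) - 2307 = (1605 - 1*698) - 2307 = (1605 - 698) - 2307 = 907 - 2307 = -1400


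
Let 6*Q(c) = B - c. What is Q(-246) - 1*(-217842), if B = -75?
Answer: 435741/2 ≈ 2.1787e+5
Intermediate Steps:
Q(c) = -25/2 - c/6 (Q(c) = (-75 - c)/6 = -25/2 - c/6)
Q(-246) - 1*(-217842) = (-25/2 - ⅙*(-246)) - 1*(-217842) = (-25/2 + 41) + 217842 = 57/2 + 217842 = 435741/2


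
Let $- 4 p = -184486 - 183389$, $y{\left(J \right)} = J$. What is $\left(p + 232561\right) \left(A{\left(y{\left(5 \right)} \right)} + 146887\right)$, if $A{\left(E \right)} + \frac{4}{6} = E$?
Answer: $\frac{286023646103}{6} \approx 4.7671 \cdot 10^{10}$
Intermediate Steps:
$p = \frac{367875}{4}$ ($p = - \frac{-184486 - 183389}{4} = \left(- \frac{1}{4}\right) \left(-367875\right) = \frac{367875}{4} \approx 91969.0$)
$A{\left(E \right)} = - \frac{2}{3} + E$
$\left(p + 232561\right) \left(A{\left(y{\left(5 \right)} \right)} + 146887\right) = \left(\frac{367875}{4} + 232561\right) \left(\left(- \frac{2}{3} + 5\right) + 146887\right) = \frac{1298119 \left(\frac{13}{3} + 146887\right)}{4} = \frac{1298119}{4} \cdot \frac{440674}{3} = \frac{286023646103}{6}$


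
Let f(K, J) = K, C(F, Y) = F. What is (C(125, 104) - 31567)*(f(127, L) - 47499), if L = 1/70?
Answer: 1489470424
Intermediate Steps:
L = 1/70 ≈ 0.014286
(C(125, 104) - 31567)*(f(127, L) - 47499) = (125 - 31567)*(127 - 47499) = -31442*(-47372) = 1489470424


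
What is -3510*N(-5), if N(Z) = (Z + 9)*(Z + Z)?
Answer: 140400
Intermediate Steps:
N(Z) = 2*Z*(9 + Z) (N(Z) = (9 + Z)*(2*Z) = 2*Z*(9 + Z))
-3510*N(-5) = -7020*(-5)*(9 - 5) = -7020*(-5)*4 = -3510*(-40) = 140400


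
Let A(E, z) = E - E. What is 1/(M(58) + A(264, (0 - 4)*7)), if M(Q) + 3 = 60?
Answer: 1/57 ≈ 0.017544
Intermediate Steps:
M(Q) = 57 (M(Q) = -3 + 60 = 57)
A(E, z) = 0
1/(M(58) + A(264, (0 - 4)*7)) = 1/(57 + 0) = 1/57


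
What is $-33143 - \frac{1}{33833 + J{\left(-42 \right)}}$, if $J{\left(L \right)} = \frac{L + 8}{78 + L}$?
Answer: $- \frac{20183324729}{608977} \approx -33143.0$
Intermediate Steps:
$J{\left(L \right)} = \frac{8 + L}{78 + L}$
$-33143 - \frac{1}{33833 + J{\left(-42 \right)}} = -33143 - \frac{1}{33833 + \frac{8 - 42}{78 - 42}} = -33143 - \frac{1}{33833 + \frac{1}{36} \left(-34\right)} = -33143 - \frac{1}{33833 - \frac{17}{18}} = -33143 - \frac{1}{\frac{608977}{18}} = -33143 - \frac{18}{608977} = - \frac{20183324729}{608977}$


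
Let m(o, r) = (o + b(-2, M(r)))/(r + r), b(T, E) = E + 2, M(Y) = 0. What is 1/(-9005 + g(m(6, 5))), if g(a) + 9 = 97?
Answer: -1/8917 ≈ -0.00011215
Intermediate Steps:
b(T, E) = 2 + E
m(o, r) = (2 + o)/(2*r) (m(o, r) = (o + (2 + 0))/(r + r) = (o + 2)/((2*r)) = (2 + o)*(1/(2*r)) = (2 + o)/(2*r))
g(a) = 88 (g(a) = -9 + 97 = 88)
1/(-9005 + g(m(6, 5))) = 1/(-9005 + 88) = 1/(-8917) = -1/8917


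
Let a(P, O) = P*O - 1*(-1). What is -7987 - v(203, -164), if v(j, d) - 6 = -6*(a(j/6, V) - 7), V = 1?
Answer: -7826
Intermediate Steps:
a(P, O) = 1 + O*P (a(P, O) = O*P + 1 = 1 + O*P)
v(j, d) = 42 - j (v(j, d) = 6 - 6*((1 + 1*(j/6)) - 7) = 6 - 6*((1 + j/6) - 7) = 6 - 6*(-6 + j/6) = 6 + (36 - j) = 42 - j)
-7987 - v(203, -164) = -7987 - (42 - 1*203) = -7987 - (42 - 203) = -7987 - 1*(-161) = -7987 + 161 = -7826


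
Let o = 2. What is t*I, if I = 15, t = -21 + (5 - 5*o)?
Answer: -390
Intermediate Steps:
t = -26 (t = -21 + (5 - 5*2) = -21 + (5 - 10) = -21 - 5 = -26)
t*I = -26*15 = -390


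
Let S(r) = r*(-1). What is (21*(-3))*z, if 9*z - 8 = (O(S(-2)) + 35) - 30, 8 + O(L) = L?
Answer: -49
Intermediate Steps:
S(r) = -r
O(L) = -8 + L
z = 7/9 (z = 8/9 + (((-8 - 1*(-2)) + 35) - 30)/9 = 8/9 + (((-8 + 2) + 35) - 30)/9 = 8/9 + ((-6 + 35) - 30)/9 = 8/9 + (29 - 30)/9 = 8/9 + (1/9)*(-1) = 8/9 - 1/9 = 7/9 ≈ 0.77778)
(21*(-3))*z = (21*(-3))*(7/9) = -63*7/9 = -49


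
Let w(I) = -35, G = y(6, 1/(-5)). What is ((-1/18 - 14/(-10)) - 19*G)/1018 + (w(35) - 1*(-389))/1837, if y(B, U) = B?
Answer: 13808137/168305940 ≈ 0.082042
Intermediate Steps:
G = 6
((-1/18 - 14/(-10)) - 19*G)/1018 + (w(35) - 1*(-389))/1837 = ((-1/18 - 14/(-10)) - 19*6)/1018 + (-35 - 1*(-389))/1837 = ((-1*1/18 - 14*(-⅒)) - 114)*(1/1018) + (-35 + 389)*(1/1837) = ((-1/18 + 7/5) - 114)*(1/1018) + 354*(1/1837) = (121/90 - 114)*(1/1018) + 354/1837 = -10139/90*1/1018 + 354/1837 = -10139/91620 + 354/1837 = 13808137/168305940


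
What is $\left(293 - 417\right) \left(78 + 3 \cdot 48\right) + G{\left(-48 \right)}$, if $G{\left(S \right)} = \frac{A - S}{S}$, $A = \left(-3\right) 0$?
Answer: $-27529$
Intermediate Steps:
$A = 0$
$G{\left(S \right)} = -1$ ($G{\left(S \right)} = \frac{0 - S}{S} = \frac{\left(-1\right) S}{S} = -1$)
$\left(293 - 417\right) \left(78 + 3 \cdot 48\right) + G{\left(-48 \right)} = \left(293 - 417\right) \left(78 + 3 \cdot 48\right) - 1 = - 124 \left(78 + 144\right) - 1 = \left(-124\right) 222 - 1 = -27528 - 1 = -27529$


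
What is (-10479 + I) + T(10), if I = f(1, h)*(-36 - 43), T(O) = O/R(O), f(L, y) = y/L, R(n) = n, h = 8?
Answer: -11110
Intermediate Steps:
T(O) = 1 (T(O) = O/O = 1)
I = -632 (I = (8/1)*(-36 - 43) = (8*1)*(-79) = 8*(-79) = -632)
(-10479 + I) + T(10) = (-10479 - 632) + 1 = -11111 + 1 = -11110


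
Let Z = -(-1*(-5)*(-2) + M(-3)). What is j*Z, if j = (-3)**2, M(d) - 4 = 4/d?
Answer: 66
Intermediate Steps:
M(d) = 4 + 4/d
j = 9
Z = 22/3 (Z = -(-1*(-5)*(-2) + (4 + 4/(-3))) = -(5*(-2) + (4 + 4*(-1/3))) = -(-10 + (4 - 4/3)) = -(-10 + 8/3) = -1*(-22/3) = 22/3 ≈ 7.3333)
j*Z = 9*(22/3) = 66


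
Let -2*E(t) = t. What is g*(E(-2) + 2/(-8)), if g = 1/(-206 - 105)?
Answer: -3/1244 ≈ -0.0024116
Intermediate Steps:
E(t) = -t/2
g = -1/311 (g = 1/(-311) = -1/311 ≈ -0.0032154)
g*(E(-2) + 2/(-8)) = -(-½*(-2) + 2/(-8))/311 = -(1 + 2*(-⅛))/311 = -(1 - ¼)/311 = -1/311*¾ = -3/1244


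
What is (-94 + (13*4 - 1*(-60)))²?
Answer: 324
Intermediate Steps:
(-94 + (13*4 - 1*(-60)))² = (-94 + (52 + 60))² = (-94 + 112)² = 18² = 324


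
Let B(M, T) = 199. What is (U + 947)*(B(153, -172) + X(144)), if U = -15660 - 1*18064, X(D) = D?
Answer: -11242511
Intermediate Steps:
U = -33724 (U = -15660 - 18064 = -33724)
(U + 947)*(B(153, -172) + X(144)) = (-33724 + 947)*(199 + 144) = -32777*343 = -11242511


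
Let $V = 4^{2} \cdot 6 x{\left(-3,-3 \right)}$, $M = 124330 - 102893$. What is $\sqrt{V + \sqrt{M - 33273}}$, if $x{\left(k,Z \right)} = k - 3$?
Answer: $\sqrt{-576 + 2 i \sqrt{2959}} \approx 2.2566 + 24.106 i$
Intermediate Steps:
$x{\left(k,Z \right)} = -3 + k$ ($x{\left(k,Z \right)} = k - 3 = -3 + k$)
$M = 21437$
$V = -576$ ($V = 4^{2} \cdot 6 \left(-3 - 3\right) = 16 \cdot 6 \left(-6\right) = 96 \left(-6\right) = -576$)
$\sqrt{V + \sqrt{M - 33273}} = \sqrt{-576 + \sqrt{21437 - 33273}} = \sqrt{-576 + \sqrt{-11836}} = \sqrt{-576 + 2 i \sqrt{2959}}$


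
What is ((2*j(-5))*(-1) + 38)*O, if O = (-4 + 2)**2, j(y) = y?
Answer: 192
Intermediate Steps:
O = 4 (O = (-2)**2 = 4)
((2*j(-5))*(-1) + 38)*O = ((2*(-5))*(-1) + 38)*4 = (-10*(-1) + 38)*4 = (10 + 38)*4 = 48*4 = 192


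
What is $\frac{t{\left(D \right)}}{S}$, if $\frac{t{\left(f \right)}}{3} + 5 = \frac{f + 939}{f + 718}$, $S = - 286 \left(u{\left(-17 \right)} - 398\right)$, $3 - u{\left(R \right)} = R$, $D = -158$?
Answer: $- \frac{673}{6726720} \approx -0.00010005$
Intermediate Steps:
$u{\left(R \right)} = 3 - R$
$S = 108108$ ($S = - 286 \left(\left(3 - -17\right) - 398\right) = - 286 \left(\left(3 + 17\right) - 398\right) = - 286 \left(20 - 398\right) = \left(-286\right) \left(-378\right) = 108108$)
$t{\left(f \right)} = -15 + \frac{3 \left(939 + f\right)}{718 + f}$ ($t{\left(f \right)} = -15 + 3 \frac{f + 939}{f + 718} = -15 + 3 \frac{939 + f}{718 + f} = -15 + \frac{3 \left(939 + f\right)}{718 + f}$)
$\frac{t{\left(D \right)}}{S} = \frac{3 \frac{1}{718 - 158} \left(-2651 - -632\right)}{108108} = \frac{3 \left(-2651 + 632\right)}{560} \cdot \frac{1}{108108} = 3 \cdot \frac{1}{560} \left(-2019\right) \frac{1}{108108} = \left(- \frac{6057}{560}\right) \frac{1}{108108} = - \frac{673}{6726720}$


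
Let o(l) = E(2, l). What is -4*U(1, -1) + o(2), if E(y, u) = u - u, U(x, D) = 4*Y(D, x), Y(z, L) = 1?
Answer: -16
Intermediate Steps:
U(x, D) = 4 (U(x, D) = 4*1 = 4)
E(y, u) = 0
o(l) = 0
-4*U(1, -1) + o(2) = -4*4 + 0 = -16 + 0 = -16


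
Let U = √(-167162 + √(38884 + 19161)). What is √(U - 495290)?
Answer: √(-495290 + √(-167162 + √58045)) ≈ 0.29 + 703.77*I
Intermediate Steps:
U = √(-167162 + √58045) ≈ 408.56*I
√(U - 495290) = √(√(-167162 + √58045) - 495290) = √(-495290 + √(-167162 + √58045))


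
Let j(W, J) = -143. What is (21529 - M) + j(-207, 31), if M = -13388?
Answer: 34774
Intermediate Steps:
(21529 - M) + j(-207, 31) = (21529 - 1*(-13388)) - 143 = (21529 + 13388) - 143 = 34917 - 143 = 34774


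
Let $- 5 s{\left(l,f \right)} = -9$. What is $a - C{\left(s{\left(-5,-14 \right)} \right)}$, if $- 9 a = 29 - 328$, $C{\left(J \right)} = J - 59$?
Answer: $\frac{4069}{45} \approx 90.422$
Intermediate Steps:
$s{\left(l,f \right)} = \frac{9}{5}$ ($s{\left(l,f \right)} = \left(- \frac{1}{5}\right) \left(-9\right) = \frac{9}{5}$)
$C{\left(J \right)} = -59 + J$ ($C{\left(J \right)} = J - 59 = -59 + J$)
$a = \frac{299}{9}$ ($a = - \frac{29 - 328}{9} = \left(- \frac{1}{9}\right) \left(-299\right) = \frac{299}{9} \approx 33.222$)
$a - C{\left(s{\left(-5,-14 \right)} \right)} = \frac{299}{9} - \left(-59 + \frac{9}{5}\right) = \frac{299}{9} - - \frac{286}{5} = \frac{299}{9} + \frac{286}{5} = \frac{4069}{45}$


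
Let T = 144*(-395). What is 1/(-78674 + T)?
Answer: -1/135554 ≈ -7.3771e-6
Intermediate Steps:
T = -56880
1/(-78674 + T) = 1/(-78674 - 56880) = 1/(-135554) = -1/135554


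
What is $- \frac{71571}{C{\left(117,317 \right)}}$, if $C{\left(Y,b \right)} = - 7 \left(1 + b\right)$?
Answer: $\frac{23857}{742} \approx 32.152$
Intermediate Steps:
$C{\left(Y,b \right)} = -7 - 7 b$
$- \frac{71571}{C{\left(117,317 \right)}} = - \frac{71571}{-7 - 2219} = - \frac{71571}{-2226} = \left(-71571\right) \left(- \frac{1}{2226}\right) = \frac{23857}{742}$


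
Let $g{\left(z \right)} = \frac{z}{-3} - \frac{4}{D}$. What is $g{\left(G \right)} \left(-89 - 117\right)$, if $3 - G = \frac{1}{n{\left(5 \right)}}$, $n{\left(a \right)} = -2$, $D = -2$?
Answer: $- \frac{515}{3} \approx -171.67$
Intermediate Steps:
$G = \frac{7}{2}$ ($G = 3 - \frac{1}{-2} = 3 - - \frac{1}{2} = 3 + \frac{1}{2} = \frac{7}{2} \approx 3.5$)
$g{\left(z \right)} = 2 - \frac{z}{3}$ ($g{\left(z \right)} = \frac{z}{-3} - \frac{4}{-2} = z \left(- \frac{1}{3}\right) - -2 = - \frac{z}{3} + 2 = 2 - \frac{z}{3}$)
$g{\left(G \right)} \left(-89 - 117\right) = \left(2 - \frac{7}{6}\right) \left(-89 - 117\right) = \left(2 - \frac{7}{6}\right) \left(-206\right) = \frac{5}{6} \left(-206\right) = - \frac{515}{3}$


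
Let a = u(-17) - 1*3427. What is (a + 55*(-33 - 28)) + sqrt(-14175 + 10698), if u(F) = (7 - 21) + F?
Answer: -6813 + I*sqrt(3477) ≈ -6813.0 + 58.966*I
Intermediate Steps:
u(F) = -14 + F
a = -3458 (a = (-14 - 17) - 1*3427 = -31 - 3427 = -3458)
(a + 55*(-33 - 28)) + sqrt(-14175 + 10698) = (-3458 + 55*(-33 - 28)) + sqrt(-14175 + 10698) = (-3458 + 55*(-61)) + sqrt(-3477) = (-3458 - 3355) + I*sqrt(3477) = -6813 + I*sqrt(3477)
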